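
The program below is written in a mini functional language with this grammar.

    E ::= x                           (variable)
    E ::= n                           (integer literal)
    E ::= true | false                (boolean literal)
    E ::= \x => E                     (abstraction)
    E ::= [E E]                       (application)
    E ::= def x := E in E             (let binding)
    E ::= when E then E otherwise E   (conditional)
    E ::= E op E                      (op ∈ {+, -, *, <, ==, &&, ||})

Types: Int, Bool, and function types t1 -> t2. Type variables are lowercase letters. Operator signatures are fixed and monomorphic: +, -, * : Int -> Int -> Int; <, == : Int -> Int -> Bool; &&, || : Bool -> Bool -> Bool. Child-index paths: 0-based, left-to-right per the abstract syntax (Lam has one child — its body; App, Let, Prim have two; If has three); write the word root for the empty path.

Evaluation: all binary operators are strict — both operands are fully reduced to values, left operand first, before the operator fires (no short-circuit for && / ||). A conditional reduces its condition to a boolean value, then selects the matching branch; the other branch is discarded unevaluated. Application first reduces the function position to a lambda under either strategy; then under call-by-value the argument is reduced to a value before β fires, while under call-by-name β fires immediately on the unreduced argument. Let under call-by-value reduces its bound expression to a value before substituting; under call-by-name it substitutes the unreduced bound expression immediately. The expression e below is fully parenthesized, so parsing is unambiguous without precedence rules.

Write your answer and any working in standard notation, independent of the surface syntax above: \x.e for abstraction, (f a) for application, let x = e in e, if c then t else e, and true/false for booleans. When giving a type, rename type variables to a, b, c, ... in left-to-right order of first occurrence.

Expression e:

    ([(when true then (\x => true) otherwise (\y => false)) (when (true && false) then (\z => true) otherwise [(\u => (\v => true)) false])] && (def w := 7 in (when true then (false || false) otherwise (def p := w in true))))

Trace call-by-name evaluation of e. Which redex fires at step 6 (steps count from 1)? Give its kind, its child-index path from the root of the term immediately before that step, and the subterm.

Working:
step 0: (((if true then (\x.true) else (\y.false)) (if (true && false) then (\z.true) else ((\u.(\v.true)) false))) && (let w = 7 in (if true then (false || false) else (let p = w in true))))
step 1: [if@0.0] (((\x.true) (if (true && false) then (\z.true) else ((\u.(\v.true)) false))) && (let w = 7 in (if true then (false || false) else (let p = w in true))))
step 2: [beta@0] (true && (let w = 7 in (if true then (false || false) else (let p = w in true))))
step 3: [let@1] (true && (if true then (false || false) else (let p = 7 in true)))
step 4: [if@1] (true && (false || false))
step 5: [delta@1] (true && false)
step 6: [delta@root] false

Answer: delta at root : (true && false)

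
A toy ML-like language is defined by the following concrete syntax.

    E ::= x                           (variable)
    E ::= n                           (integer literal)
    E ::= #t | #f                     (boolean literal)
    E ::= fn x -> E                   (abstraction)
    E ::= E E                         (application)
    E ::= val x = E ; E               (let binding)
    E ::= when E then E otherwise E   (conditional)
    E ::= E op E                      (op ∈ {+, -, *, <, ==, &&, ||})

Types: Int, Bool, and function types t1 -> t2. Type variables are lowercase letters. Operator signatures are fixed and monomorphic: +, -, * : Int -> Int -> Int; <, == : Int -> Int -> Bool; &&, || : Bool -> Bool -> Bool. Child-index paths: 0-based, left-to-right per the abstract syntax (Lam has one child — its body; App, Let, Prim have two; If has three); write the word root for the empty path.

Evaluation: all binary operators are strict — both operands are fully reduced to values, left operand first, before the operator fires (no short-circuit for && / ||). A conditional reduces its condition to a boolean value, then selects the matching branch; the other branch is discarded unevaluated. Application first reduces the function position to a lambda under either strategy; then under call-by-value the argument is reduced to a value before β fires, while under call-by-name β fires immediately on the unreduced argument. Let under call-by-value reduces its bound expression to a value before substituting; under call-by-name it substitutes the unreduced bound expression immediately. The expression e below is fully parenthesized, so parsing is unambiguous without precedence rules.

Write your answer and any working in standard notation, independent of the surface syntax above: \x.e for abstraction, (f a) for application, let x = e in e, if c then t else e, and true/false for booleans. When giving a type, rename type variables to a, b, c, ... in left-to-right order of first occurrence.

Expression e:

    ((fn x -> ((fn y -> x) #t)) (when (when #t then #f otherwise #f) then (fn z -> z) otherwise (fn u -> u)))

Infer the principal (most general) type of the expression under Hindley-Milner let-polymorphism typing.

Working:
x : a
\y._ : b -> a
  unify b -> a ~ Bool -> c
  unify b ~ Bool
  unify a ~ c
_ _ : c
\x._ : c -> c
  unify Bool ~ Bool
  unify Bool ~ Bool
  unify Bool ~ Bool
z : d
\z._ : d -> d
u : e
\u._ : e -> e
  unify d -> d ~ e -> e
  unify d ~ e
  unify e ~ e
  unify c -> c ~ (e -> e) -> f
  unify c ~ e -> e
  unify e -> e ~ f
_ _ : e -> e

Answer: a -> a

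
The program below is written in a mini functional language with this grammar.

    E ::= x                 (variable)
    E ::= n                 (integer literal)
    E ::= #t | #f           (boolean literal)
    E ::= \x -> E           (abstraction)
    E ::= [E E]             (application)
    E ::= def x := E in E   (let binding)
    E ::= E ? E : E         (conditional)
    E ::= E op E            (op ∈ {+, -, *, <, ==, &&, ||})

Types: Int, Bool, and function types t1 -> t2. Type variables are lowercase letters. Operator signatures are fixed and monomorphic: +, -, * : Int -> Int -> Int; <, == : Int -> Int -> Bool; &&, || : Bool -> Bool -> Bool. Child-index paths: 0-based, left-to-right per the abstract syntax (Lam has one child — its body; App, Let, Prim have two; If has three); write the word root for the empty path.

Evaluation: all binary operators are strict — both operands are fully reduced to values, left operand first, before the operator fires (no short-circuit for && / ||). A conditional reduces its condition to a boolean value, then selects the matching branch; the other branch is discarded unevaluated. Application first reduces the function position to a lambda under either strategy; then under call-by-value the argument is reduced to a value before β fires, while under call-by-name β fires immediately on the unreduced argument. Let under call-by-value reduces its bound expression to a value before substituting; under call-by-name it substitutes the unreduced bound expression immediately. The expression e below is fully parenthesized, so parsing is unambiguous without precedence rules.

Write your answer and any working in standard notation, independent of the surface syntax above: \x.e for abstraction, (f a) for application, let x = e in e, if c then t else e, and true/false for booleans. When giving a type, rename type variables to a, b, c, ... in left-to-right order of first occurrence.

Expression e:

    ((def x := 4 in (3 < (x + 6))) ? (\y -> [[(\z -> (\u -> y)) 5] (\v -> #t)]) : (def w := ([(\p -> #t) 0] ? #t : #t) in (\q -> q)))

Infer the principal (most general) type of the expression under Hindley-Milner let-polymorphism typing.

Answer: a -> a

Working:
let x : Int
  unify Int ~ Int
x : Int
  unify Int ~ Int
  unify Int ~ Int
  unify Int ~ Int
  unify Bool ~ Bool
y : a
\u._ : c -> a
\z._ : b -> c -> a
  unify b -> c -> a ~ Int -> d
  unify b ~ Int
  unify c -> a ~ d
_ _ : c -> a
\v._ : e -> Bool
  unify c -> a ~ (e -> Bool) -> f
  unify c ~ e -> Bool
  unify a ~ f
_ _ : f
\y._ : f -> f
\p._ : g -> Bool
  unify g -> Bool ~ Int -> h
  unify g ~ Int
  unify Bool ~ h
_ _ : Bool
  unify Bool ~ Bool
  unify Bool ~ Bool
let w : Bool
q : i
\q._ : i -> i
  unify f -> f ~ i -> i
  unify f ~ i
  unify i ~ i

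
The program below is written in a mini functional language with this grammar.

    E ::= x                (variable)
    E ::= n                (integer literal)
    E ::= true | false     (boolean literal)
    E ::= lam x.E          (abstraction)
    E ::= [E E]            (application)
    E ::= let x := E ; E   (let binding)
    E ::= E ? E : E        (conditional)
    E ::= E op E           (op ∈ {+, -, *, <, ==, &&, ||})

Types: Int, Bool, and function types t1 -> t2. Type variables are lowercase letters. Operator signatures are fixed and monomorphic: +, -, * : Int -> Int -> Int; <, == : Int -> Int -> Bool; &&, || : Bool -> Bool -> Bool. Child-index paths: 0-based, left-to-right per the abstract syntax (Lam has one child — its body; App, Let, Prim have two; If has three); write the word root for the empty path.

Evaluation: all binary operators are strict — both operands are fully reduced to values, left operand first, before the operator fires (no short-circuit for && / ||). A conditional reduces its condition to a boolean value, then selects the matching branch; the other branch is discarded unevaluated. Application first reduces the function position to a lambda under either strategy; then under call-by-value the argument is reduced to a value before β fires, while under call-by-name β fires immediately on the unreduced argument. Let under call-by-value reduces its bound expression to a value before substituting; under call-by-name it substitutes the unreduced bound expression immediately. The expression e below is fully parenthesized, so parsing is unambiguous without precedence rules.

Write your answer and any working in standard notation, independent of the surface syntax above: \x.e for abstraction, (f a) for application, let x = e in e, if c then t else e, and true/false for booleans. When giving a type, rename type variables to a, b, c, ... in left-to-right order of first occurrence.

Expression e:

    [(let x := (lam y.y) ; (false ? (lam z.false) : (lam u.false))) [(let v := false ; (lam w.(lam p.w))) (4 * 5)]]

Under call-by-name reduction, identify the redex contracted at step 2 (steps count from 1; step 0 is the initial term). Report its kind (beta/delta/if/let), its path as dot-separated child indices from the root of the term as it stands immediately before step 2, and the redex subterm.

Answer: if at 0 : (if false then (\z.false) else (\u.false))

Trace:
step 0: ((let x = (\y.y) in (if false then (\z.false) else (\u.false))) ((let v = false in (\w.(\p.w))) (4 * 5)))
step 1: [let@0] ((if false then (\z.false) else (\u.false)) ((let v = false in (\w.(\p.w))) (4 * 5)))
step 2: [if@0] ((\u.false) ((let v = false in (\w.(\p.w))) (4 * 5)))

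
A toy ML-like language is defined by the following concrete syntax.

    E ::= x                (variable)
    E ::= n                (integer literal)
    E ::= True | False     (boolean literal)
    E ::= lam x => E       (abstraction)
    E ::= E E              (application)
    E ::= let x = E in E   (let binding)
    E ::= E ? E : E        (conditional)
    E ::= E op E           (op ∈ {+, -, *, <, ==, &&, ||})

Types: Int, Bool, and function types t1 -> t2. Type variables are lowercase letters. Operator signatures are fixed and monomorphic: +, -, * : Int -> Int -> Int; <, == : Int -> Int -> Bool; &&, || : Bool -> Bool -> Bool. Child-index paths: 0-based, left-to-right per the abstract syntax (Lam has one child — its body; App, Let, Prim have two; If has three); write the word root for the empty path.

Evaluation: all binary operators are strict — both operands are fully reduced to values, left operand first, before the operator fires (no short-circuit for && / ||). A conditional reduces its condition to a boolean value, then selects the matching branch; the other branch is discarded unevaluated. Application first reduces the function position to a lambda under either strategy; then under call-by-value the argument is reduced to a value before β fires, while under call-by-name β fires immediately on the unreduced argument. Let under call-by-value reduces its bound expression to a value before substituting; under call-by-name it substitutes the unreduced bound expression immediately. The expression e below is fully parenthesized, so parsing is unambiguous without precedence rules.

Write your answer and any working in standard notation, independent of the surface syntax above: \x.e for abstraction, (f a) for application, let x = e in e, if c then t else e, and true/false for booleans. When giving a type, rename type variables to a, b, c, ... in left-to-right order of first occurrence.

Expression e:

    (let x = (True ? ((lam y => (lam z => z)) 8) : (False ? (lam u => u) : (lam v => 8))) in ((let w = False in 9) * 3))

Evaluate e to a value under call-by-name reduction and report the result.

Derivation:
step 0: (let x = (if true then ((\y.(\z.z)) 8) else (if false then (\u.u) else (\v.8))) in ((let w = false in 9) * 3))
step 1: [let@root] ((let w = false in 9) * 3)
step 2: [let@0] (9 * 3)
step 3: [delta@root] 27

Answer: 27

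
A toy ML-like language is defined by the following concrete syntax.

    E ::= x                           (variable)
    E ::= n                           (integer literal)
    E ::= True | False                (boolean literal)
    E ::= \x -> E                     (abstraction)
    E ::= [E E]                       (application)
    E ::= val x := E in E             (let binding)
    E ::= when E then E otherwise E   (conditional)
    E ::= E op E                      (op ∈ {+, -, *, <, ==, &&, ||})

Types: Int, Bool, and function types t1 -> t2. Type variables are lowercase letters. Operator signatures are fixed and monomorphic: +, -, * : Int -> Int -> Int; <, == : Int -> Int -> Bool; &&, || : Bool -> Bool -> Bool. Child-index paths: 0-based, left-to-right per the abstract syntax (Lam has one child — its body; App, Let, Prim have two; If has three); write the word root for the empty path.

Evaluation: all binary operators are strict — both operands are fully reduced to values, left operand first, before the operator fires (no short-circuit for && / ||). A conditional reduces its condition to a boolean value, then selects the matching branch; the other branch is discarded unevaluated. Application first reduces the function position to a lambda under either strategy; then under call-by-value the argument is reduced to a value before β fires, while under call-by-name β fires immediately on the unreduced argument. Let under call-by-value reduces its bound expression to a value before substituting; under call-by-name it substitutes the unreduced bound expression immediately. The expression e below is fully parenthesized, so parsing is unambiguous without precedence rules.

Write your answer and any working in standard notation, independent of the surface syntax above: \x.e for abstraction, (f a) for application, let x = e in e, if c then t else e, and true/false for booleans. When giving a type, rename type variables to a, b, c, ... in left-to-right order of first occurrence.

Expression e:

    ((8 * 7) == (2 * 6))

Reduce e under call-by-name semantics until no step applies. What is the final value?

Answer: false

Derivation:
step 0: ((8 * 7) == (2 * 6))
step 1: [delta@0] (56 == (2 * 6))
step 2: [delta@1] (56 == 12)
step 3: [delta@root] false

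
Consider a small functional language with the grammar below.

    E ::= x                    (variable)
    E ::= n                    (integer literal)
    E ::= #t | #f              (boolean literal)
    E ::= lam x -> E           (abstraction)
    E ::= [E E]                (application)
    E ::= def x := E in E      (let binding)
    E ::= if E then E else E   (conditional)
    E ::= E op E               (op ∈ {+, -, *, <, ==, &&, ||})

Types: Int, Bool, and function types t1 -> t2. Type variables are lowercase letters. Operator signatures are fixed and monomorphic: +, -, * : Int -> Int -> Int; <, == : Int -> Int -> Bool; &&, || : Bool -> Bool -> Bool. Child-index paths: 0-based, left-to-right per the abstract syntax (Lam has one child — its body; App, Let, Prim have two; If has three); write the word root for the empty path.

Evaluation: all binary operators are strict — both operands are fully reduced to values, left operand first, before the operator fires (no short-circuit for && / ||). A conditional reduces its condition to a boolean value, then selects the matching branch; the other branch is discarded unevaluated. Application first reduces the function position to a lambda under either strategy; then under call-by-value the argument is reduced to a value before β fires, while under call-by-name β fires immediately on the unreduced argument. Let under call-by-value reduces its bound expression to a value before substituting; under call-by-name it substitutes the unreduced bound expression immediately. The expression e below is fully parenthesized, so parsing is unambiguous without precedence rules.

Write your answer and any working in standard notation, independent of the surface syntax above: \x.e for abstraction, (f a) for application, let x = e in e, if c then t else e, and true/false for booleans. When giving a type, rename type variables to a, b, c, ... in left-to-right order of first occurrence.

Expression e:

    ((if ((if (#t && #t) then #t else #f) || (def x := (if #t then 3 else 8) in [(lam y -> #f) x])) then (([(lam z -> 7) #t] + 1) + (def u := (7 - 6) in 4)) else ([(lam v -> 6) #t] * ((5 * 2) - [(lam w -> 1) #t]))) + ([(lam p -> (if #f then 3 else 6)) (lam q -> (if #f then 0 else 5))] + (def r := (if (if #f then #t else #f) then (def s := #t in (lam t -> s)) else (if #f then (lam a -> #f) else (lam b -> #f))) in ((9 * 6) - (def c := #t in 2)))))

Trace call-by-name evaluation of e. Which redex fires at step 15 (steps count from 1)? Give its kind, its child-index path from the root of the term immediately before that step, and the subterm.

Answer: let at 1.1.1 : (let c = true in 2)

Trace:
step 0: ((if ((if (true && true) then true else false) || (let x = (if true then 3 else 8) in ((\y.false) x))) then ((((\z.7) true) + 1) + (let u = (7 - 6) in 4)) else (((\v.6) true) * ((5 * 2) - ((\w.1) true)))) + (((\p.(if false then 3 else 6)) (\q.(if false then 0 else 5))) + (let r = (if (if false then true else false) then (let s = true in (\t.s)) else (if false then (\a.false) else (\b.false))) in ((9 * 6) - (let c = true in 2)))))
step 1: [delta@0.0.0.0] ((if ((if true then true else false) || (let x = (if true then 3 else 8) in ((\y.false) x))) then ((((\z.7) true) + 1) + (let u = (7 - 6) in 4)) else (((\v.6) true) * ((5 * 2) - ((\w.1) true)))) + (((\p.(if false then 3 else 6)) (\q.(if false then 0 else 5))) + (let r = (if (if false then true else false) then (let s = true in (\t.s)) else (if false then (\a.false) else (\b.false))) in ((9 * 6) - (let c = true in 2)))))
step 2: [if@0.0.0] ((if (true || (let x = (if true then 3 else 8) in ((\y.false) x))) then ((((\z.7) true) + 1) + (let u = (7 - 6) in 4)) else (((\v.6) true) * ((5 * 2) - ((\w.1) true)))) + (((\p.(if false then 3 else 6)) (\q.(if false then 0 else 5))) + (let r = (if (if false then true else false) then (let s = true in (\t.s)) else (if false then (\a.false) else (\b.false))) in ((9 * 6) - (let c = true in 2)))))
step 3: [let@0.0.1] ((if (true || ((\y.false) (if true then 3 else 8))) then ((((\z.7) true) + 1) + (let u = (7 - 6) in 4)) else (((\v.6) true) * ((5 * 2) - ((\w.1) true)))) + (((\p.(if false then 3 else 6)) (\q.(if false then 0 else 5))) + (let r = (if (if false then true else false) then (let s = true in (\t.s)) else (if false then (\a.false) else (\b.false))) in ((9 * 6) - (let c = true in 2)))))
step 4: [beta@0.0.1] ((if (true || false) then ((((\z.7) true) + 1) + (let u = (7 - 6) in 4)) else (((\v.6) true) * ((5 * 2) - ((\w.1) true)))) + (((\p.(if false then 3 else 6)) (\q.(if false then 0 else 5))) + (let r = (if (if false then true else false) then (let s = true in (\t.s)) else (if false then (\a.false) else (\b.false))) in ((9 * 6) - (let c = true in 2)))))
step 5: [delta@0.0] ((if true then ((((\z.7) true) + 1) + (let u = (7 - 6) in 4)) else (((\v.6) true) * ((5 * 2) - ((\w.1) true)))) + (((\p.(if false then 3 else 6)) (\q.(if false then 0 else 5))) + (let r = (if (if false then true else false) then (let s = true in (\t.s)) else (if false then (\a.false) else (\b.false))) in ((9 * 6) - (let c = true in 2)))))
step 6: [if@0] (((((\z.7) true) + 1) + (let u = (7 - 6) in 4)) + (((\p.(if false then 3 else 6)) (\q.(if false then 0 else 5))) + (let r = (if (if false then true else false) then (let s = true in (\t.s)) else (if false then (\a.false) else (\b.false))) in ((9 * 6) - (let c = true in 2)))))
step 7: [beta@0.0.0] (((7 + 1) + (let u = (7 - 6) in 4)) + (((\p.(if false then 3 else 6)) (\q.(if false then 0 else 5))) + (let r = (if (if false then true else false) then (let s = true in (\t.s)) else (if false then (\a.false) else (\b.false))) in ((9 * 6) - (let c = true in 2)))))
step 8: [delta@0.0] ((8 + (let u = (7 - 6) in 4)) + (((\p.(if false then 3 else 6)) (\q.(if false then 0 else 5))) + (let r = (if (if false then true else false) then (let s = true in (\t.s)) else (if false then (\a.false) else (\b.false))) in ((9 * 6) - (let c = true in 2)))))
step 9: [let@0.1] ((8 + 4) + (((\p.(if false then 3 else 6)) (\q.(if false then 0 else 5))) + (let r = (if (if false then true else false) then (let s = true in (\t.s)) else (if false then (\a.false) else (\b.false))) in ((9 * 6) - (let c = true in 2)))))
step 10: [delta@0] (12 + (((\p.(if false then 3 else 6)) (\q.(if false then 0 else 5))) + (let r = (if (if false then true else false) then (let s = true in (\t.s)) else (if false then (\a.false) else (\b.false))) in ((9 * 6) - (let c = true in 2)))))
step 11: [beta@1.0] (12 + ((if false then 3 else 6) + (let r = (if (if false then true else false) then (let s = true in (\t.s)) else (if false then (\a.false) else (\b.false))) in ((9 * 6) - (let c = true in 2)))))
step 12: [if@1.0] (12 + (6 + (let r = (if (if false then true else false) then (let s = true in (\t.s)) else (if false then (\a.false) else (\b.false))) in ((9 * 6) - (let c = true in 2)))))
step 13: [let@1.1] (12 + (6 + ((9 * 6) - (let c = true in 2))))
step 14: [delta@1.1.0] (12 + (6 + (54 - (let c = true in 2))))
step 15: [let@1.1.1] (12 + (6 + (54 - 2)))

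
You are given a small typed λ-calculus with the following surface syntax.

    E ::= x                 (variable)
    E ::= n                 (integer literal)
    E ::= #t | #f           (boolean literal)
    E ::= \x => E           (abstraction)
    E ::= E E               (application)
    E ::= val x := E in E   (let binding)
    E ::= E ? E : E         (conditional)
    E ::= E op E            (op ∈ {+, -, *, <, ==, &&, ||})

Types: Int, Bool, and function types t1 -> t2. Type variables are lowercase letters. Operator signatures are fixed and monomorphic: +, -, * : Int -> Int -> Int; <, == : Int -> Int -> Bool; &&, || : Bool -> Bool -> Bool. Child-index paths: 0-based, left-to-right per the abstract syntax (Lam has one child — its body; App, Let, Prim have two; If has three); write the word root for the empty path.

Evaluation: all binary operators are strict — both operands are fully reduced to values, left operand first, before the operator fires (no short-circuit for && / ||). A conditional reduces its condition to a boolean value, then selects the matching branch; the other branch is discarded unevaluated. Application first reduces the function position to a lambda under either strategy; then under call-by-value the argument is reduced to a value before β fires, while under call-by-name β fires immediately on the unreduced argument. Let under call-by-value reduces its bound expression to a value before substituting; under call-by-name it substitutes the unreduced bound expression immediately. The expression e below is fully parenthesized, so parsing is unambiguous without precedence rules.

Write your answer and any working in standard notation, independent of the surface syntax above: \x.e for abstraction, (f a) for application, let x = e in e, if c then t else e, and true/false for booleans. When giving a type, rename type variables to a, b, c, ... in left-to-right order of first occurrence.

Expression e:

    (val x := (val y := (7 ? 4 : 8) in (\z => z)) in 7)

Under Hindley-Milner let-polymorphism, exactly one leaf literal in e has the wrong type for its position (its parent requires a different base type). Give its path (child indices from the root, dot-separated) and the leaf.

Answer: 0.0.0 : 7

Derivation:
  unify Int ~ Bool
  FAIL: mismatch Int ~ Bool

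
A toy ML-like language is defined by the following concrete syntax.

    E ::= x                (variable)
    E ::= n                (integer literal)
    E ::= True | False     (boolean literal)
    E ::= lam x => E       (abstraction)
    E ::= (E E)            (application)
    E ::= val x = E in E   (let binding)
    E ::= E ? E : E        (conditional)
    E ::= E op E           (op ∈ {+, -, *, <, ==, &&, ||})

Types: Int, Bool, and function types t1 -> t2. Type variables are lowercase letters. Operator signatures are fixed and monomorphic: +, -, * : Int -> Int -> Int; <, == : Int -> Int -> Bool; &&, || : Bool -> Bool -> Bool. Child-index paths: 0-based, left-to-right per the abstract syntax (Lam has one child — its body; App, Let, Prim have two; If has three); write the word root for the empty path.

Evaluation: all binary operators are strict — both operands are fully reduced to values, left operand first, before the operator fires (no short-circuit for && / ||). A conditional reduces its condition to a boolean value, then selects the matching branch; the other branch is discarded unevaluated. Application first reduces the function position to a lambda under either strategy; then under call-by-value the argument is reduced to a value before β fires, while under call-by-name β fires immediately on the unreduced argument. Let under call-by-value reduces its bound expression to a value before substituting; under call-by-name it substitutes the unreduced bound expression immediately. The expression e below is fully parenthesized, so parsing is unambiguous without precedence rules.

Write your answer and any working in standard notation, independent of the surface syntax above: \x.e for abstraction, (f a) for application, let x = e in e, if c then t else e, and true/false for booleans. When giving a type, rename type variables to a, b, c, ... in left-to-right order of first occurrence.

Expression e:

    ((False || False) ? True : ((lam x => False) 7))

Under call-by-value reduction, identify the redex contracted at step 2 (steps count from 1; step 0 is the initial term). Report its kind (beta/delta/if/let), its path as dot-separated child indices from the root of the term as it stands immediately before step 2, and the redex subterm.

Answer: if at root : (if false then true else ((\x.false) 7))

Trace:
step 0: (if (false || false) then true else ((\x.false) 7))
step 1: [delta@0] (if false then true else ((\x.false) 7))
step 2: [if@root] ((\x.false) 7)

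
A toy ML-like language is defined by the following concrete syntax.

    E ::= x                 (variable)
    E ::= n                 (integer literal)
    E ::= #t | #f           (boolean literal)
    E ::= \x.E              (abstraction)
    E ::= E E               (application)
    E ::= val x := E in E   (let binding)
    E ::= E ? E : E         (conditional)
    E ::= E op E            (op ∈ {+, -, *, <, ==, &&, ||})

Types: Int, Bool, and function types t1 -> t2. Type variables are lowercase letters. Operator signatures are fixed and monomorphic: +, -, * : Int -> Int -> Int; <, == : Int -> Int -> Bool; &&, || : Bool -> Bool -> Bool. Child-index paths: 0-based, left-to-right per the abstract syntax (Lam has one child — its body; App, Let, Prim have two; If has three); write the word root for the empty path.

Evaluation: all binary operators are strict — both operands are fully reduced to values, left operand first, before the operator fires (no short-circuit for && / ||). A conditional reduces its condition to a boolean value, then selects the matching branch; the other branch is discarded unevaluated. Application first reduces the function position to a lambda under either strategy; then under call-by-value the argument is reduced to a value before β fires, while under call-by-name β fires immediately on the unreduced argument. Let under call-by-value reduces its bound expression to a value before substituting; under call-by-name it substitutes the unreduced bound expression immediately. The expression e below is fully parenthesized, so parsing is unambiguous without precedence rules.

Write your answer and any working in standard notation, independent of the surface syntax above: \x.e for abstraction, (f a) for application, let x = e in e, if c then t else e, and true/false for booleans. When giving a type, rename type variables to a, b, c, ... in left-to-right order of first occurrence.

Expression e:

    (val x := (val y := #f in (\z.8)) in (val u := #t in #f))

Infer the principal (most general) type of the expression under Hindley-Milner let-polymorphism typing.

Trace:
let y : Bool
\z._ : a -> Int
let x : forall. a -> Int
let u : Bool

Answer: Bool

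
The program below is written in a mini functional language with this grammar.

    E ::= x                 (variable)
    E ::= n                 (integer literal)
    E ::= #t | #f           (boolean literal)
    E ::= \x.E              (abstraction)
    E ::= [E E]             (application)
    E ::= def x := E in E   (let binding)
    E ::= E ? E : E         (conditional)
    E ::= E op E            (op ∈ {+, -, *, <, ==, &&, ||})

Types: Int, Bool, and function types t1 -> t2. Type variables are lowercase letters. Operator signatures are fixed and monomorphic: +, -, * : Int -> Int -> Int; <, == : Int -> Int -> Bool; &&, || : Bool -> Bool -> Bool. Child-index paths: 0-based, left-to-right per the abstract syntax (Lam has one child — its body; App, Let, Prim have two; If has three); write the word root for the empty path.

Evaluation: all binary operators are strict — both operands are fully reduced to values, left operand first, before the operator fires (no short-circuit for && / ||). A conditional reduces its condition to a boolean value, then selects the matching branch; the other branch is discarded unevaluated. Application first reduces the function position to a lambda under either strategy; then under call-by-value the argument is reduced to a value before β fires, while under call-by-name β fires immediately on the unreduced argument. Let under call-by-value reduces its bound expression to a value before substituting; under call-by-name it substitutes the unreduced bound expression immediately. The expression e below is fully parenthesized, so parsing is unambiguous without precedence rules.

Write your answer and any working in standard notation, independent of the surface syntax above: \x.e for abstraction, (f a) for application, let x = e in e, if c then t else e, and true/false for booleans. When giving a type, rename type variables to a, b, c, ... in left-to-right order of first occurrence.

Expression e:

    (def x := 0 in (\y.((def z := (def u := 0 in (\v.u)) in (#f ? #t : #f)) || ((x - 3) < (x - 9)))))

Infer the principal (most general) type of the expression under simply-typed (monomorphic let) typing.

Derivation:
let x : Int
let u : Int
u : Int
\v._ : b -> Int
let z : b -> Int
  unify Bool ~ Bool
  unify Bool ~ Bool
  unify Bool ~ Bool
x : Int
  unify Int ~ Int
  unify Int ~ Int
  unify Int ~ Int
x : Int
  unify Int ~ Int
  unify Int ~ Int
  unify Int ~ Int
  unify Bool ~ Bool
\y._ : a -> Bool

Answer: a -> Bool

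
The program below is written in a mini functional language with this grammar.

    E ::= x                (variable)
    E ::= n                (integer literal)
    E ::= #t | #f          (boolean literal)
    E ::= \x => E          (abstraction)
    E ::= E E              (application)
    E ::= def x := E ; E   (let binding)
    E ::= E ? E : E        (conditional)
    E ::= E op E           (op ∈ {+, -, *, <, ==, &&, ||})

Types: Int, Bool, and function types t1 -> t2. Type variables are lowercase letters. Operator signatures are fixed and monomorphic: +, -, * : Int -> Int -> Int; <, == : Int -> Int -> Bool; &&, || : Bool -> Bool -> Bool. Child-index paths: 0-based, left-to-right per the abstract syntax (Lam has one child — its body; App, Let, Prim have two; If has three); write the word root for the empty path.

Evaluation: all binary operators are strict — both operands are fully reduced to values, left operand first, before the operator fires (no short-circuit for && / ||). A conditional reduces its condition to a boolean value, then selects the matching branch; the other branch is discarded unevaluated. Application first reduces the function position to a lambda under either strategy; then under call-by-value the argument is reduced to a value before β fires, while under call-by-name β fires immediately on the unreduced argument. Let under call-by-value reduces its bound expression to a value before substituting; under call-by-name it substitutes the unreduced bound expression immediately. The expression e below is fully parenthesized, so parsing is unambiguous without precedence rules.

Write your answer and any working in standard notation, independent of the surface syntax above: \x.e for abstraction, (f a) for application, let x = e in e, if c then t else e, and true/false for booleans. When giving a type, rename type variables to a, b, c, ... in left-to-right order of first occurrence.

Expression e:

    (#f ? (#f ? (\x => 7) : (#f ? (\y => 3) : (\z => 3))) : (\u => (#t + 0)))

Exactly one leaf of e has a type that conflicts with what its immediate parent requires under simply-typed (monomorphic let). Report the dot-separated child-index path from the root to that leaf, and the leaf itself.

Derivation:
  unify Bool ~ Bool
  unify Bool ~ Bool
\x._ : a -> Int
  unify Bool ~ Bool
\y._ : b -> Int
\z._ : c -> Int
  unify b -> Int ~ c -> Int
  unify b ~ c
  unify Int ~ Int
  unify a -> Int ~ c -> Int
  unify a ~ c
  unify Int ~ Int
  unify Bool ~ Int
  FAIL: mismatch Bool ~ Int

Answer: 2.0.0 : true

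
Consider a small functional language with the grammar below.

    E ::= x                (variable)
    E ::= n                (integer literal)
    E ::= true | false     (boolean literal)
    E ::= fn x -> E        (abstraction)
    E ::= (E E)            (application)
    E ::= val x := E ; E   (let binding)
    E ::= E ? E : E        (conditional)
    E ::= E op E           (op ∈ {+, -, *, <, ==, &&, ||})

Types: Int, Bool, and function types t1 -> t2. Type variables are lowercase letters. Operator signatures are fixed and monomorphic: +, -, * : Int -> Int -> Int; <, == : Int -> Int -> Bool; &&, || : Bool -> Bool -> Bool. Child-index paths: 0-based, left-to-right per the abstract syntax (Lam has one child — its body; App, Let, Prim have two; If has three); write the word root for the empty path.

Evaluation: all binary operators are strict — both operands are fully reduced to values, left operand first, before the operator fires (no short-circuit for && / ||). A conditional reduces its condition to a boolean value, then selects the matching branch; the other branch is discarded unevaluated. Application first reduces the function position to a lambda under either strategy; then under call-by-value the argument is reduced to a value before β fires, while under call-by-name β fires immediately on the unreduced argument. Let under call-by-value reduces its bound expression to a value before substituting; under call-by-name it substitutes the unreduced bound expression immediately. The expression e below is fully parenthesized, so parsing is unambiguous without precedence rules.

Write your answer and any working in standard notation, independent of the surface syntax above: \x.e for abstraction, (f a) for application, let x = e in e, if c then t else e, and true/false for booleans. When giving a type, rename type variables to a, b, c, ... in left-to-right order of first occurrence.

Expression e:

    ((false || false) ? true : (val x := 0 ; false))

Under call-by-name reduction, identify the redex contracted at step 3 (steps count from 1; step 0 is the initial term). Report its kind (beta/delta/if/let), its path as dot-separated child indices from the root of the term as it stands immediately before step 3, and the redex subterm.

Answer: let at root : (let x = 0 in false)

Working:
step 0: (if (false || false) then true else (let x = 0 in false))
step 1: [delta@0] (if false then true else (let x = 0 in false))
step 2: [if@root] (let x = 0 in false)
step 3: [let@root] false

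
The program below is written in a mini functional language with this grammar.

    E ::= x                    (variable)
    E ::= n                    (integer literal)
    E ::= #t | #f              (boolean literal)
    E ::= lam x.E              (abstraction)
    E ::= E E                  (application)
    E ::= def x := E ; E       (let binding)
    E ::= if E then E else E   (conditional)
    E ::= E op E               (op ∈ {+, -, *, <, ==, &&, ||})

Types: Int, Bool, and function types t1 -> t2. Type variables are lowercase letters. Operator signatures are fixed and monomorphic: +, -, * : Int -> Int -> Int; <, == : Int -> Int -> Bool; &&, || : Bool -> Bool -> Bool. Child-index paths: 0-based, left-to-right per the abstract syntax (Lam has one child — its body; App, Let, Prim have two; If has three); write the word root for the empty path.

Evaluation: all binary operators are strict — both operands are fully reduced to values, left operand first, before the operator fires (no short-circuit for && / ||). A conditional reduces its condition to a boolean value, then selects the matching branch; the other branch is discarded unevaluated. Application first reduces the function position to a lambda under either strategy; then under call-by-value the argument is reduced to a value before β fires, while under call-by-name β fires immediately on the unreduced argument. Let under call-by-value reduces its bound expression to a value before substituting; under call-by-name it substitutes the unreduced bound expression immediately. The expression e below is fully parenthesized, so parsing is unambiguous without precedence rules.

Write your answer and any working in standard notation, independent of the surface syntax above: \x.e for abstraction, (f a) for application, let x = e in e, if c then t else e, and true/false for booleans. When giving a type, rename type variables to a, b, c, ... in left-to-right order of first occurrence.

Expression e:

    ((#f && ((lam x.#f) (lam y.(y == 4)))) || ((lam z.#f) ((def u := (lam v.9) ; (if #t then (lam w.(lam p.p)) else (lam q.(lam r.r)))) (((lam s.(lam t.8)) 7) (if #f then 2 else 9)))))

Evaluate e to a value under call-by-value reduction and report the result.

Answer: false

Working:
step 0: ((false && ((\x.false) (\y.(y == 4)))) || ((\z.false) ((let u = (\v.9) in (if true then (\w.(\p.p)) else (\q.(\r.r)))) (((\s.(\t.8)) 7) (if false then 2 else 9)))))
step 1: [beta@0.1] ((false && false) || ((\z.false) ((let u = (\v.9) in (if true then (\w.(\p.p)) else (\q.(\r.r)))) (((\s.(\t.8)) 7) (if false then 2 else 9)))))
step 2: [delta@0] (false || ((\z.false) ((let u = (\v.9) in (if true then (\w.(\p.p)) else (\q.(\r.r)))) (((\s.(\t.8)) 7) (if false then 2 else 9)))))
step 3: [let@1.1.0] (false || ((\z.false) ((if true then (\w.(\p.p)) else (\q.(\r.r))) (((\s.(\t.8)) 7) (if false then 2 else 9)))))
step 4: [if@1.1.0] (false || ((\z.false) ((\w.(\p.p)) (((\s.(\t.8)) 7) (if false then 2 else 9)))))
step 5: [beta@1.1.1.0] (false || ((\z.false) ((\w.(\p.p)) ((\t.8) (if false then 2 else 9)))))
step 6: [if@1.1.1.1] (false || ((\z.false) ((\w.(\p.p)) ((\t.8) 9))))
step 7: [beta@1.1.1] (false || ((\z.false) ((\w.(\p.p)) 8)))
step 8: [beta@1.1] (false || ((\z.false) (\p.p)))
step 9: [beta@1] (false || false)
step 10: [delta@root] false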